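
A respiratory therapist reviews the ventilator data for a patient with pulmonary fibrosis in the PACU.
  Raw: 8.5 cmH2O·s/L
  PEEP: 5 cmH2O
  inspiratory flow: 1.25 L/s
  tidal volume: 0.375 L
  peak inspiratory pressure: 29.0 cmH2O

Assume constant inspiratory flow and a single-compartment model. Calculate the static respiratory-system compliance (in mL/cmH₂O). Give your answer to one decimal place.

Equation of motion (constant flow): PIP = Vt/C + R·V̇ + PEEP.
Vt/C = PIP − R·V̇ − PEEP = 29.0 − 8.5×1.25 − 5 = 29.0 − 10.625 − 5 = 13.375 cmH2O.
C = Vt / 13.375 = 375 / 13.375 = 28.037 mL/cmH2O.

28.0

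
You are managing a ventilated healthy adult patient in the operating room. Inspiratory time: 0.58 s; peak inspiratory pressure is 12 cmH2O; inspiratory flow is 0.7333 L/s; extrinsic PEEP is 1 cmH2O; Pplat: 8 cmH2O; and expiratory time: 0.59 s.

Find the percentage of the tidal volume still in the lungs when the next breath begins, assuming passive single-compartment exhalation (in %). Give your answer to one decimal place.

16.9

Vt = flow × Ti = 0.7333 L/s × 0.58 s × 1000 mL/L = 425.31 mL.
R = (PIP − Pplat)/V̇ = (12 − 8) / 0.7333 = 4.0/0.7333 = 5.455 cmH2O·s/L.
C = Vt/(Pplat − PEEP) = 425.31 / (8 − 1) = 425.31/7.0 = 60.759 mL/cmH2O.
τ = R × C = 5.455 × 0.06076 L/cmH2O = 0.3314 s.
Fraction remaining at end-expiration = e^(−Te/τ) = e^(−0.59/0.3314) = 0.1686 → 16.86%.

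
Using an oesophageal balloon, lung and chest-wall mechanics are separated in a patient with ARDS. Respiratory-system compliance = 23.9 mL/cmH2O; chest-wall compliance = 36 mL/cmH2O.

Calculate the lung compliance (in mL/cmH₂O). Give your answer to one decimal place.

71.1

1/CL = 1/Crs − 1/Ccw.
1/CL = 1/23.9 − 1/36 = 0.01406.
CL = 71.124 mL/cmH2O.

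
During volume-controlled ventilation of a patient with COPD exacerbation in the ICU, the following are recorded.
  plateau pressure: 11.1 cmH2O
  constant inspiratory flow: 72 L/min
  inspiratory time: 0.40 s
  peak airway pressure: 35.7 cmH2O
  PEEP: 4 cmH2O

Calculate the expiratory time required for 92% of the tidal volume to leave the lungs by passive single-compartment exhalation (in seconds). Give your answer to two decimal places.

Flow: 72 L/min ÷ 60 = 1.2 L/s.
Vt = flow × Ti = 1.2 L/s × 0.40 s × 1000 mL/L = 480.0 mL.
R = (PIP − Pplat)/V̇ = (35.7 − 11.1) / 1.2 = 24.6/1.2 = 20.5 cmH2O·s/L.
C = Vt/(Pplat − PEEP) = 480.0 / (11.1 − 4) = 480.0/7.1 = 67.606 mL/cmH2O.
τ = R × C = 20.5 × 0.06761 L/cmH2O = 1.386 s.
t = −τ·ln(1 − 0.92) = −1.386·ln(0.08) = 3.501 s.

3.50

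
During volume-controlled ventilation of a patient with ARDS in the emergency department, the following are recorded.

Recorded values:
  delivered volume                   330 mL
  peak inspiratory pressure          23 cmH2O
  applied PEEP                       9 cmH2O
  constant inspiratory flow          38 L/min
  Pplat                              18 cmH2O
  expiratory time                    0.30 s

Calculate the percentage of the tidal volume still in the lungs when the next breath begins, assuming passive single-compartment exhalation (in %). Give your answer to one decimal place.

Flow: 38 L/min ÷ 60 = 0.6333 L/s.
R = (PIP − Pplat)/V̇ = (23 − 18) / 0.6333 = 5.0/0.6333 = 7.895 cmH2O·s/L.
C = Vt/(Pplat − PEEP) = 330.0 / (18 − 9) = 330.0/9.0 = 36.667 mL/cmH2O.
τ = R × C = 7.895 × 0.03667 L/cmH2O = 0.2895 s.
Fraction remaining at end-expiration = e^(−Te/τ) = e^(−0.30/0.2895) = 0.3548 → 35.48%.

35.5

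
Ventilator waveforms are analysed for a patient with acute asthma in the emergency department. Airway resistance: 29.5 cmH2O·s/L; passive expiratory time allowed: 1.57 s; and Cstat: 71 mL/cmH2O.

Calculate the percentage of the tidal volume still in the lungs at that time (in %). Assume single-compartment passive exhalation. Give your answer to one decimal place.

τ = R × C = 29.5 × 71 mL/cmH2O = 29.5 × 0.071 L/cmH2O = 2.095 s.
Passive exhalation: V(t)/V₀ = e^(−t/τ) = e^(−1.57/2.095) = 0.4726.
Fraction remaining = 0.4726 → 47.26%.

47.3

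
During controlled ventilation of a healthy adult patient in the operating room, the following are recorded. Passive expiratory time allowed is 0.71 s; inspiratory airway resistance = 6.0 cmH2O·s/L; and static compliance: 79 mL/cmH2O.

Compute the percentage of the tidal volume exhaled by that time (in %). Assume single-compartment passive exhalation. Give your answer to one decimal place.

τ = R × C = 6.0 × 79 mL/cmH2O = 6.0 × 0.079 L/cmH2O = 0.474 s.
Passive exhalation: V(t)/V₀ = e^(−t/τ) = e^(−0.71/0.474) = 0.2236.
Fraction exhaled = 1 − 0.2236 = 0.7764 → 77.64%.

77.6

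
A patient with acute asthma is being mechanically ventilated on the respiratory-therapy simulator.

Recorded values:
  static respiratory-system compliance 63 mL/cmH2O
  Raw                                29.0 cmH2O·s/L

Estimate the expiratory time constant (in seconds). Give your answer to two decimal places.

τ = R × C = 29.0 × 63 mL/cmH2O = 29.0 × 0.063 L/cmH2O = 1.827 s.

1.83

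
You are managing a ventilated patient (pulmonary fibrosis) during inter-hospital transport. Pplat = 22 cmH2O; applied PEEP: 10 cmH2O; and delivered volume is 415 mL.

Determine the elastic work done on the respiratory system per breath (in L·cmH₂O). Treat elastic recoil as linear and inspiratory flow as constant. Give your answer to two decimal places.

Elastic work ≈ ½ × (Pplat − PEEP) × Vt = 0.5 × (22 − 10) × 0.415 L = 0.5 × 12.0 × 0.415 = 2.49 L·cmH2O.

2.49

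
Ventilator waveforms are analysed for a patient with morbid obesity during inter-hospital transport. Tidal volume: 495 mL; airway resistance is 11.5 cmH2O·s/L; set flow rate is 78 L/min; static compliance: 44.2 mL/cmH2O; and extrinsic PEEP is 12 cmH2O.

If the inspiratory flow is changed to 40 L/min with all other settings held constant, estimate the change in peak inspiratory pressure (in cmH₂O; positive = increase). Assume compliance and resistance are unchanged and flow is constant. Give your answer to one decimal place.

-7.3

Flow: 78 L/min ÷ 60 = 1.3 L/s.
New flow: 40 L/min ÷ 60 = 0.6667 L/s.
PIP = Vt/C + R·V̇ + PEEP (constant-flow equation of motion).
Only the resistive term changes: ΔPIP = R × ΔV̇ = 11.5 × (0.6667 − 1.3) = 11.5 × -0.6333 = -7.283 cmH2O.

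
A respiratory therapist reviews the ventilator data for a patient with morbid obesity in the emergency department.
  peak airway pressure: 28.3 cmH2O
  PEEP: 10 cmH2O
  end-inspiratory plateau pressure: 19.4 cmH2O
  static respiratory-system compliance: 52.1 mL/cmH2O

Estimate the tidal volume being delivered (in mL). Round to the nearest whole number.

490

Vt = Cstat × (Pplat − PEEP) = 52.1 × (19.4 − 10) = 52.1 × 9.4 = 489.74 mL.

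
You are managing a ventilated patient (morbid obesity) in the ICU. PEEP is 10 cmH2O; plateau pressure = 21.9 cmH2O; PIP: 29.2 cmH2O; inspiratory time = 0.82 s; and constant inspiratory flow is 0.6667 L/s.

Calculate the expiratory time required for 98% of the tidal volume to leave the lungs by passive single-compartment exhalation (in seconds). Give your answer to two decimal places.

1.97

Vt = flow × Ti = 0.6667 L/s × 0.82 s × 1000 mL/L = 546.69 mL.
R = (PIP − Pplat)/V̇ = (29.2 − 21.9) / 0.6667 = 7.3/0.6667 = 10.949 cmH2O·s/L.
C = Vt/(Pplat − PEEP) = 546.69 / (21.9 − 10) = 546.69/11.9 = 45.94 mL/cmH2O.
τ = R × C = 10.949 × 0.04594 L/cmH2O = 0.503 s.
t = −τ·ln(1 − 0.98) = −0.503·ln(0.02) = 1.968 s.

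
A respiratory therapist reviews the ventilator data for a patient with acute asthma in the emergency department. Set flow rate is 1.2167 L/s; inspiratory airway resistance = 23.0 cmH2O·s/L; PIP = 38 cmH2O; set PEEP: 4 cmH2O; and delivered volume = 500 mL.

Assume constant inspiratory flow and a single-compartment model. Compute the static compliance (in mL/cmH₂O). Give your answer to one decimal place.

83.1

Equation of motion (constant flow): PIP = Vt/C + R·V̇ + PEEP.
Vt/C = PIP − R·V̇ − PEEP = 38 − 23.0×1.2167 − 4 = 38 − 27.984 − 4 = 6.016 cmH2O.
C = Vt / 6.016 = 500 / 6.016 = 83.112 mL/cmH2O.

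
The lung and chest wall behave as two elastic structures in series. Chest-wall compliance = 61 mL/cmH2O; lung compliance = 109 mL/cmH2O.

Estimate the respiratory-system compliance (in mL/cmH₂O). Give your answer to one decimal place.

39.1

Lung and chest wall are elastances in series: 1/Crs = 1/CL + 1/Ccw.
1/Crs = 1/109 + 1/61 = 0.02557.
Crs = 39.108 mL/cmH2O.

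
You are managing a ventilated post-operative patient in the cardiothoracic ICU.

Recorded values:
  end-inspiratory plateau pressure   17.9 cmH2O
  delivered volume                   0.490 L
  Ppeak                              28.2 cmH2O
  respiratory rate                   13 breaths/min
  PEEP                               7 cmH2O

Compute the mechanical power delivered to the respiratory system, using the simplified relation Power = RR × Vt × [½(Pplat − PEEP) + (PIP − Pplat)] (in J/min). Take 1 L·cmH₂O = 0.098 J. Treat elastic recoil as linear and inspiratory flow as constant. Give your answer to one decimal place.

9.8

Per-breath work = Vt × [½(Pplat−PEEP) + (PIP−Pplat)] = 0.490 × [0.5×10.9 + 10.3] = 0.490 × 15.75 = 7.718 L·cmH2O.
Power = 13 × 7.718 = 100.33 L·cmH2O/min.
× 0.098 J/(L·cmH2O) → 9.832 J/min.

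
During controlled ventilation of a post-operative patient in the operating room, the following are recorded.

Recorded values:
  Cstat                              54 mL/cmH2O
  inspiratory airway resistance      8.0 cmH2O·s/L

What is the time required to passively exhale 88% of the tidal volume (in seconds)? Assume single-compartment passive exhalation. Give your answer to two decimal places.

τ = R × C = 8.0 × 54 mL/cmH2O = 8.0 × 0.054 L/cmH2O = 0.432 s.
Exhaled fraction f = 1 − e^(−t/τ) → t = −τ·ln(1 − f) = −0.432·ln(0.12) = 0.916 s.

0.92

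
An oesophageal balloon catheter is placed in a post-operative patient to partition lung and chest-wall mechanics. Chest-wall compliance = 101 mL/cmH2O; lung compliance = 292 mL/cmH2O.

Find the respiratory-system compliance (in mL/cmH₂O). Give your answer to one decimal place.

75.0

Lung and chest wall are elastances in series: 1/Crs = 1/CL + 1/Ccw.
1/Crs = 1/292 + 1/101 = 0.01333.
Crs = 75.019 mL/cmH2O.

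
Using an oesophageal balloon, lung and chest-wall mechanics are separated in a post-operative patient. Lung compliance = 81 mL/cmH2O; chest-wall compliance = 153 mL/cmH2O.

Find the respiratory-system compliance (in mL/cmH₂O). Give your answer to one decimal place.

53.0

Lung and chest wall are elastances in series: 1/Crs = 1/CL + 1/Ccw.
1/Crs = 1/81 + 1/153 = 0.01888.
Crs = 52.966 mL/cmH2O.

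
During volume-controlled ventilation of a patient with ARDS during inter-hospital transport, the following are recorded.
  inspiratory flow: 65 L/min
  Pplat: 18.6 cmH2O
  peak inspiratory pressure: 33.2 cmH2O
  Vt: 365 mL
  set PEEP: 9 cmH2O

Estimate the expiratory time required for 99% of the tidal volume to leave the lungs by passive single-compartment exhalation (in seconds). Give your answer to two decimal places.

Flow: 65 L/min ÷ 60 = 1.0833 L/s.
R = (PIP − Pplat)/V̇ = (33.2 − 18.6) / 1.0833 = 14.6/1.0833 = 13.477 cmH2O·s/L.
C = Vt/(Pplat − PEEP) = 365.0 / (18.6 − 9) = 365.0/9.6 = 38.021 mL/cmH2O.
τ = R × C = 13.477 × 0.03802 L/cmH2O = 0.5124 s.
t = −τ·ln(1 − 0.99) = −0.5124·ln(0.01) = 2.36 s.

2.36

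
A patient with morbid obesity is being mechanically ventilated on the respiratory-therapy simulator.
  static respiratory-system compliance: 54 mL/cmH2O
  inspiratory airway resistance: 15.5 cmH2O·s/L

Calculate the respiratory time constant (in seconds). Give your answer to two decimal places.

0.84

τ = R × C = 15.5 × 54 mL/cmH2O = 15.5 × 0.054 L/cmH2O = 0.837 s.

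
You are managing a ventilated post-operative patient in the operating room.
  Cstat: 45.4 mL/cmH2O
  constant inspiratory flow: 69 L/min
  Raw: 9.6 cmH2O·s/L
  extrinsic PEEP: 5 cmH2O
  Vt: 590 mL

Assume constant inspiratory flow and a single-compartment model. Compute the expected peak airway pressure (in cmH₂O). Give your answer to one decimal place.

29.0

Flow: 69 L/min ÷ 60 = 1.15 L/s.
Equation of motion (constant flow): PIP = Vt/C + R·V̇ + PEEP.
PIP = 590/45.4 + 9.6×1.15 + 5 = 12.996 + 11.04 + 5 = 29.036 cmH2O.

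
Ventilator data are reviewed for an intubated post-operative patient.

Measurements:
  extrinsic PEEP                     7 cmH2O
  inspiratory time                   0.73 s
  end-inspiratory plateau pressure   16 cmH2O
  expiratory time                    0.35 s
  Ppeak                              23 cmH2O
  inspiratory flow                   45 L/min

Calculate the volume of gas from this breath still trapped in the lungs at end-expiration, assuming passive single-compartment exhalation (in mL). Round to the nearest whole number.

Flow: 45 L/min ÷ 60 = 0.75 L/s.
Vt = flow × Ti = 0.75 L/s × 0.73 s × 1000 mL/L = 547.5 mL.
R = (PIP − Pplat)/V̇ = (23 − 16) / 0.75 = 7.0/0.75 = 9.333 cmH2O·s/L.
C = Vt/(Pplat − PEEP) = 547.5 / (16 − 7) = 547.5/9.0 = 60.833 mL/cmH2O.
τ = R × C = 9.333 × 0.06083 L/cmH2O = 0.5677 s.
Fraction remaining = e^(−Te/τ) = e^(−0.35/0.5677) = 0.5398.
Trapped volume = 547.5 × 0.5398 = 295.54 mL.

296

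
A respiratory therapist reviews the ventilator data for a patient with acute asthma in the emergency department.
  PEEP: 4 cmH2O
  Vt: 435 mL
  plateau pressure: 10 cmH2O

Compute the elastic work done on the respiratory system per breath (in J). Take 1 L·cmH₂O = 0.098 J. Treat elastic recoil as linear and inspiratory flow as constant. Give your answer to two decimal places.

Elastic work ≈ ½ × (Pplat − PEEP) × Vt = 0.5 × (10 − 4) × 0.435 L = 0.5 × 6.0 × 0.435 = 1.305 L·cmH2O.
× 0.098 J/(L·cmH2O) → 0.1279 J.

0.13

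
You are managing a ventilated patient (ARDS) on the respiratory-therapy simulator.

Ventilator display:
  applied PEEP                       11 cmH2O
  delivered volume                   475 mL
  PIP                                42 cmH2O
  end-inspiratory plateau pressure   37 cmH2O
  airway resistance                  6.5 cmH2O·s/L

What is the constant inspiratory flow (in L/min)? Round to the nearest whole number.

flow = (PIP − Pplat) / Raw = (42 − 37) / 6.5 = 0.7692 L/s × 60 = 46.152 L/min.

46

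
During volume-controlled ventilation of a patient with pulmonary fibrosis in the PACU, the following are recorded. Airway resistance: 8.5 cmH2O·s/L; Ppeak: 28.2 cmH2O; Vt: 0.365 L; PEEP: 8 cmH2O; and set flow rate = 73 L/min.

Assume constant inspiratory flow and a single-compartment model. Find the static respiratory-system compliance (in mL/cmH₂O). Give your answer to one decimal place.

37.0

Flow: 73 L/min ÷ 60 = 1.2167 L/s.
Equation of motion (constant flow): PIP = Vt/C + R·V̇ + PEEP.
Vt/C = PIP − R·V̇ − PEEP = 28.2 − 8.5×1.2167 − 8 = 28.2 − 10.342 − 8 = 9.858 cmH2O.
C = Vt / 9.858 = 365 / 9.858 = 37.026 mL/cmH2O.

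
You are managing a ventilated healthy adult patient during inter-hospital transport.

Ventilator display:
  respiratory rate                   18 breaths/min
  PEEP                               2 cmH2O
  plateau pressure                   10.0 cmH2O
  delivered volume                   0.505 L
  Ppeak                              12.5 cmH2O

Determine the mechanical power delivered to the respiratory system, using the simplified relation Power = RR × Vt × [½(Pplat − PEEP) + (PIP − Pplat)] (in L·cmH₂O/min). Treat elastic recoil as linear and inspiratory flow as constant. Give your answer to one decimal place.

59.1

Per-breath work = Vt × [½(Pplat−PEEP) + (PIP−Pplat)] = 0.505 × [0.5×8.0 + 2.5] = 0.505 × 6.5 = 3.283 L·cmH2O.
Power = 18 × 3.283 = 59.094 L·cmH2O/min.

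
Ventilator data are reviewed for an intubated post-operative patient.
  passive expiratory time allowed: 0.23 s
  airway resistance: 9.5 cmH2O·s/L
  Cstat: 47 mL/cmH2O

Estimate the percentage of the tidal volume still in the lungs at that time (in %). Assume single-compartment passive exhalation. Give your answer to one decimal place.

59.7

τ = R × C = 9.5 × 47 mL/cmH2O = 9.5 × 0.047 L/cmH2O = 0.4465 s.
Passive exhalation: V(t)/V₀ = e^(−t/τ) = e^(−0.23/0.4465) = 0.5974.
Fraction remaining = 0.5974 → 59.74%.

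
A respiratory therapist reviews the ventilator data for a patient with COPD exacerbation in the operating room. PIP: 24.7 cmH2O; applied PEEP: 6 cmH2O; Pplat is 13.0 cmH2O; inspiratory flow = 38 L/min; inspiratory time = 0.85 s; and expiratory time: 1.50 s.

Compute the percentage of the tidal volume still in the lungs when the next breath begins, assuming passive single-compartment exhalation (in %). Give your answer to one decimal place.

34.8

Flow: 38 L/min ÷ 60 = 0.6333 L/s.
Vt = flow × Ti = 0.6333 L/s × 0.85 s × 1000 mL/L = 538.31 mL.
R = (PIP − Pplat)/V̇ = (24.7 − 13.0) / 0.6333 = 11.7/0.6333 = 18.475 cmH2O·s/L.
C = Vt/(Pplat − PEEP) = 538.31 / (13.0 − 6) = 538.31/7.0 = 76.901 mL/cmH2O.
τ = R × C = 18.475 × 0.0769 L/cmH2O = 1.421 s.
Fraction remaining at end-expiration = e^(−Te/τ) = e^(−1.50/1.421) = 0.348 → 34.8%.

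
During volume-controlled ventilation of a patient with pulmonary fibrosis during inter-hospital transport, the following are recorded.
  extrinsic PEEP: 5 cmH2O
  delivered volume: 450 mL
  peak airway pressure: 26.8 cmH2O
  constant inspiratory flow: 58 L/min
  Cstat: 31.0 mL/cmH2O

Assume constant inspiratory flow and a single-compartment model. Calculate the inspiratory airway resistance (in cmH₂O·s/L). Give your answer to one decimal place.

7.5

Flow: 58 L/min ÷ 60 = 0.9667 L/s.
Equation of motion (constant flow): PIP = Vt/C + R·V̇ + PEEP.
R·V̇ = PIP − Vt/C − PEEP = 26.8 − 450/31.0 − 5 = 26.8 − 14.516 − 5 = 7.284 cmH2O.
R = 7.284 / 0.9667 = 7.535 cmH2O·s/L.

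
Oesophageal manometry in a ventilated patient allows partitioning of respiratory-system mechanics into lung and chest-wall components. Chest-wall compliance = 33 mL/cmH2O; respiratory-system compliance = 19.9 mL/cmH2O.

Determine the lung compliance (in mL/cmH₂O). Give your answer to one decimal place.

1/CL = 1/Crs − 1/Ccw.
1/CL = 1/19.9 − 1/33 = 0.01995.
CL = 50.125 mL/cmH2O.

50.1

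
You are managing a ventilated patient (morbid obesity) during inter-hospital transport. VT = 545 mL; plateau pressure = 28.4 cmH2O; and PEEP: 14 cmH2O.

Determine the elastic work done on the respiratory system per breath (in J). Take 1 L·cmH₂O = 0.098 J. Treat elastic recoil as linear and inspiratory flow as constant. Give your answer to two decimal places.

0.38

Elastic work ≈ ½ × (Pplat − PEEP) × Vt = 0.5 × (28.4 − 14) × 0.545 L = 0.5 × 14.4 × 0.545 = 3.924 L·cmH2O.
× 0.098 J/(L·cmH2O) → 0.3846 J.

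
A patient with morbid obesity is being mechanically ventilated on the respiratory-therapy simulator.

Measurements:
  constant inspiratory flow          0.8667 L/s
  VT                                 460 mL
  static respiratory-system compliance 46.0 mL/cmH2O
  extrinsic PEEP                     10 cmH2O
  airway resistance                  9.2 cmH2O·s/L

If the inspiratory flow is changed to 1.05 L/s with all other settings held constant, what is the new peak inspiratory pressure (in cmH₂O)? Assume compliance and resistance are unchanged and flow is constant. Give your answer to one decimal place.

29.7

PIP = Vt/C + R·V̇ + PEEP (constant-flow equation of motion).
Only the resistive term changes: ΔPIP = R × ΔV̇ = 9.2 × (1.05 − 0.8667) = 9.2 × 0.1833 = 1.686 cmH2O.
Original PIP = 460/46.0 + 9.2×0.8667 + 10 = 27.974 cmH2O; new PIP = 27.974 + (1.686) = 29.66 cmH2O.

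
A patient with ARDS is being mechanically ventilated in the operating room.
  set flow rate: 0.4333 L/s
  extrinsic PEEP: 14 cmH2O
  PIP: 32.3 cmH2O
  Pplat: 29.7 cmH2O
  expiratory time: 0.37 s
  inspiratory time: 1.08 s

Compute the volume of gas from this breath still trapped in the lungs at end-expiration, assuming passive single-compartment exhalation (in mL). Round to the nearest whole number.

Vt = flow × Ti = 0.4333 L/s × 1.08 s × 1000 mL/L = 467.96 mL.
R = (PIP − Pplat)/V̇ = (32.3 − 29.7) / 0.4333 = 2.6/0.4333 = 6.0 cmH2O·s/L.
C = Vt/(Pplat − PEEP) = 467.96 / (29.7 − 14) = 467.96/15.7 = 29.806 mL/cmH2O.
τ = R × C = 6.0 × 0.02981 L/cmH2O = 0.1789 s.
Fraction remaining = e^(−Te/τ) = e^(−0.37/0.1789) = 0.1264.
Trapped volume = 467.96 × 0.1264 = 59.15 mL.

59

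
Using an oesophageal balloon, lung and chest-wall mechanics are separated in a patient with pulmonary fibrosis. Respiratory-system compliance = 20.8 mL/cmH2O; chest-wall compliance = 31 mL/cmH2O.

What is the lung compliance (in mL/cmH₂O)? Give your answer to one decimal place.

1/CL = 1/Crs − 1/Ccw.
1/CL = 1/20.8 − 1/31 = 0.01582.
CL = 63.211 mL/cmH2O.

63.2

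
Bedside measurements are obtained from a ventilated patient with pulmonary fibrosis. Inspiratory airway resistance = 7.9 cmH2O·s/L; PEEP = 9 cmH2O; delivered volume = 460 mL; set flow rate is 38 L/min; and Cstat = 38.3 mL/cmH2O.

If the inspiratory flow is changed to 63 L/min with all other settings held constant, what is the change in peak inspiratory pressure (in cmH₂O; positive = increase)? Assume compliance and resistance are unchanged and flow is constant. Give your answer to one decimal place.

Flow: 38 L/min ÷ 60 = 0.6333 L/s.
New flow: 63 L/min ÷ 60 = 1.05 L/s.
PIP = Vt/C + R·V̇ + PEEP (constant-flow equation of motion).
Only the resistive term changes: ΔPIP = R × ΔV̇ = 7.9 × (1.05 − 0.6333) = 7.9 × 0.4167 = 3.292 cmH2O.

3.3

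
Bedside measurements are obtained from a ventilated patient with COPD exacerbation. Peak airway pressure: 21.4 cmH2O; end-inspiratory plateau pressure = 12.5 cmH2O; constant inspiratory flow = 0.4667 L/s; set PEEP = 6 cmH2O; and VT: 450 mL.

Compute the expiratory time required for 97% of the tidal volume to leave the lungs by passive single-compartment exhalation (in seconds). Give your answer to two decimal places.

4.63

R = (PIP − Pplat)/V̇ = (21.4 − 12.5) / 0.4667 = 8.9/0.4667 = 19.07 cmH2O·s/L.
C = Vt/(Pplat − PEEP) = 450.0 / (12.5 − 6) = 450.0/6.5 = 69.231 mL/cmH2O.
τ = R × C = 19.07 × 0.06923 L/cmH2O = 1.32 s.
t = −τ·ln(1 − 0.97) = −1.32·ln(0.03) = 4.629 s.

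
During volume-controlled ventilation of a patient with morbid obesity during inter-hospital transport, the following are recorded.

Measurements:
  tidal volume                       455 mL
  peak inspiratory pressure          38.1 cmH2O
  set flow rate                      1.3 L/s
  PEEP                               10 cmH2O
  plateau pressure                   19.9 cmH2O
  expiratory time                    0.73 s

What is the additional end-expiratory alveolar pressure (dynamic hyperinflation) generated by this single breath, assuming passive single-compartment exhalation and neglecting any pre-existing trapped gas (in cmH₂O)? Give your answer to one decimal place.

3.2

R = (PIP − Pplat)/V̇ = (38.1 − 19.9) / 1.3 = 18.2/1.3 = 14.0 cmH2O·s/L.
C = Vt/(Pplat − PEEP) = 455.0 / (19.9 − 10) = 455.0/9.9 = 45.96 mL/cmH2O.
τ = R × C = 14.0 × 0.04596 L/cmH2O = 0.6434 s.
Fraction remaining = e^(−Te/τ) = e^(−0.73/0.6434) = 0.3216; trapped volume = 455.0 × 0.3216 = 146.33 mL.
Additional alveolar pressure from trapping ≈ V_trapped / C = 146.33 / 45.96 = 3.184 cmH2O.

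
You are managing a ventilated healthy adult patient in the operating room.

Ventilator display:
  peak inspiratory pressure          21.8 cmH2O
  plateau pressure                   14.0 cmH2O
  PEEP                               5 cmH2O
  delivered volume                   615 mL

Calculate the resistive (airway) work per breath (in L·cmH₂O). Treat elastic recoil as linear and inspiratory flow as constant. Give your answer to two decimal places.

With constant inspiratory flow the resistive pressure is constant at PIP − Pplat = 21.8 − 14.0 = 7.8 cmH2O, so resistive work = 7.8 × 0.615 = 4.797 L·cmH2O.

4.80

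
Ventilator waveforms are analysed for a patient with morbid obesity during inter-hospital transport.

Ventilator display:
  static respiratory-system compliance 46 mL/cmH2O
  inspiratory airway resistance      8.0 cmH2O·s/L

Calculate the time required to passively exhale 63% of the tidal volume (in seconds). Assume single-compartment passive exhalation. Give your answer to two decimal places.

0.37

τ = R × C = 8.0 × 46 mL/cmH2O = 8.0 × 0.046 L/cmH2O = 0.368 s.
Exhaled fraction f = 1 − e^(−t/τ) → t = −τ·ln(1 − f) = −0.368·ln(0.37) = 0.3659 s.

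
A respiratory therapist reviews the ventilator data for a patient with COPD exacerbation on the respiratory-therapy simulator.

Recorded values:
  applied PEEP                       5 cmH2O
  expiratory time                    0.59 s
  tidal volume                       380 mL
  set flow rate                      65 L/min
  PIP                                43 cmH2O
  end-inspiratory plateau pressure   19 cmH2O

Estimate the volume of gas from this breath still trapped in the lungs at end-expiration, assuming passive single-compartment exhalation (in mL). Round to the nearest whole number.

Flow: 65 L/min ÷ 60 = 1.0833 L/s.
R = (PIP − Pplat)/V̇ = (43 − 19) / 1.0833 = 24.0/1.0833 = 22.155 cmH2O·s/L.
C = Vt/(Pplat − PEEP) = 380.0 / (19 − 5) = 380.0/14.0 = 27.143 mL/cmH2O.
τ = R × C = 22.155 × 0.02714 L/cmH2O = 0.6013 s.
Fraction remaining = e^(−Te/τ) = e^(−0.59/0.6013) = 0.3749.
Trapped volume = 380.0 × 0.3749 = 142.46 mL.

142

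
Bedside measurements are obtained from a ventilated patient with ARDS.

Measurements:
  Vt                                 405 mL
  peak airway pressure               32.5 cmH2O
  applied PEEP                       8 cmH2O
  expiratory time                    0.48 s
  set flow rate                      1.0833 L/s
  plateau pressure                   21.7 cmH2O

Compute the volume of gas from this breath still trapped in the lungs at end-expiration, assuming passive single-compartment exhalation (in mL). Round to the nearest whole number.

79

R = (PIP − Pplat)/V̇ = (32.5 − 21.7) / 1.0833 = 10.8/1.0833 = 9.97 cmH2O·s/L.
C = Vt/(Pplat − PEEP) = 405.0 / (21.7 − 8) = 405.0/13.7 = 29.562 mL/cmH2O.
τ = R × C = 9.97 × 0.02956 L/cmH2O = 0.2947 s.
Fraction remaining = e^(−Te/τ) = e^(−0.48/0.2947) = 0.1962.
Trapped volume = 405.0 × 0.1962 = 79.461 mL.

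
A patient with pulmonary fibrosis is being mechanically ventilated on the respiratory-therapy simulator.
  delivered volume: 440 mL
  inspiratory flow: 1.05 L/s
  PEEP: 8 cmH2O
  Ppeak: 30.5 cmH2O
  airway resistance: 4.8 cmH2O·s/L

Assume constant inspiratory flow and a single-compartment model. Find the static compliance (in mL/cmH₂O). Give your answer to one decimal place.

25.2

Equation of motion (constant flow): PIP = Vt/C + R·V̇ + PEEP.
Vt/C = PIP − R·V̇ − PEEP = 30.5 − 4.8×1.05 − 8 = 30.5 − 5.04 − 8 = 17.46 cmH2O.
C = Vt / 17.46 = 440 / 17.46 = 25.2 mL/cmH2O.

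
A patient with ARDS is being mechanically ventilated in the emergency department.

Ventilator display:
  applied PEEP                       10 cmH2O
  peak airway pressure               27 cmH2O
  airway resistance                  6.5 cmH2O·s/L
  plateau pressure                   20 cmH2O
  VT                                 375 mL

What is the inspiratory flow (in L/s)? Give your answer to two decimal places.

1.08

flow = (PIP − Pplat) / Raw = 7.0 / 6.5 = 1.077 L/s.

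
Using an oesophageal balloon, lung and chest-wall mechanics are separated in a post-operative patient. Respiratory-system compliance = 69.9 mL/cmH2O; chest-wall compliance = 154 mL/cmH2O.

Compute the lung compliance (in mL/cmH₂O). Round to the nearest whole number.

128

1/CL = 1/Crs − 1/Ccw.
1/CL = 1/69.9 − 1/154 = 0.007813.
CL = 127.99 mL/cmH2O.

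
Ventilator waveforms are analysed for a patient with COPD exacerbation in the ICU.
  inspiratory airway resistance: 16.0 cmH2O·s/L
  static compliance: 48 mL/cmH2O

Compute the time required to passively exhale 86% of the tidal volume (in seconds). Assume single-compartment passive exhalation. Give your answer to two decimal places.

1.51

τ = R × C = 16.0 × 48 mL/cmH2O = 16.0 × 0.048 L/cmH2O = 0.768 s.
Exhaled fraction f = 1 − e^(−t/τ) → t = −τ·ln(1 − f) = −0.768·ln(0.14) = 1.51 s.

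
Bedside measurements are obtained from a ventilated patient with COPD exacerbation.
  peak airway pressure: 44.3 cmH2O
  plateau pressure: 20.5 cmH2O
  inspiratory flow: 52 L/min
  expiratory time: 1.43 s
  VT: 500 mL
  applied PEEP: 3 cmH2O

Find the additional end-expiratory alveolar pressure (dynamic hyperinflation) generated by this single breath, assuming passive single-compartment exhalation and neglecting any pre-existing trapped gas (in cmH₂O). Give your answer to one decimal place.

Flow: 52 L/min ÷ 60 = 0.8667 L/s.
R = (PIP − Pplat)/V̇ = (44.3 − 20.5) / 0.8667 = 23.8/0.8667 = 27.46 cmH2O·s/L.
C = Vt/(Pplat − PEEP) = 500.0 / (20.5 − 3) = 500.0/17.5 = 28.571 mL/cmH2O.
τ = R × C = 27.46 × 0.02857 L/cmH2O = 0.7845 s.
Fraction remaining = e^(−Te/τ) = e^(−1.43/0.7845) = 0.1616; trapped volume = 500.0 × 0.1616 = 80.8 mL.
Additional alveolar pressure from trapping ≈ V_trapped / C = 80.8 / 28.571 = 2.828 cmH2O.

2.8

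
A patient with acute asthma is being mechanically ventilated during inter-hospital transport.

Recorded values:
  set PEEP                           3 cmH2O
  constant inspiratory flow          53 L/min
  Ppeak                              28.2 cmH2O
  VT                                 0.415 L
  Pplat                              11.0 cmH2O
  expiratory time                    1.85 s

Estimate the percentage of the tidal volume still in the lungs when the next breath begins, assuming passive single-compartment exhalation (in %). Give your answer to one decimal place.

16.0

Flow: 53 L/min ÷ 60 = 0.8833 L/s.
R = (PIP − Pplat)/V̇ = (28.2 − 11.0) / 0.8833 = 17.2/0.8833 = 19.472 cmH2O·s/L.
C = Vt/(Pplat − PEEP) = 415.0 / (11.0 − 3) = 415.0/8.0 = 51.875 mL/cmH2O.
τ = R × C = 19.472 × 0.05188 L/cmH2O = 1.01 s.
Fraction remaining at end-expiration = e^(−Te/τ) = e^(−1.85/1.01) = 0.1601 → 16.01%.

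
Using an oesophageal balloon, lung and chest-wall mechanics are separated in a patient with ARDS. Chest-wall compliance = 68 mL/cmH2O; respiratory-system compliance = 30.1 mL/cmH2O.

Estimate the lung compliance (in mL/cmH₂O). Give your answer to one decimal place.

1/CL = 1/Crs − 1/Ccw.
1/CL = 1/30.1 − 1/68 = 0.01852.
CL = 53.996 mL/cmH2O.

54.0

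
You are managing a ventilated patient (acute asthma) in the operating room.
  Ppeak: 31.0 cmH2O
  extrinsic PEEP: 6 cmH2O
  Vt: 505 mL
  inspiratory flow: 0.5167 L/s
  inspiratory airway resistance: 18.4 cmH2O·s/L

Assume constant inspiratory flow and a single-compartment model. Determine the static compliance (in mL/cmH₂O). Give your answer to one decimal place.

Equation of motion (constant flow): PIP = Vt/C + R·V̇ + PEEP.
Vt/C = PIP − R·V̇ − PEEP = 31.0 − 18.4×0.5167 − 6 = 31.0 − 9.507 − 6 = 15.493 cmH2O.
C = Vt / 15.493 = 505 / 15.493 = 32.595 mL/cmH2O.

32.6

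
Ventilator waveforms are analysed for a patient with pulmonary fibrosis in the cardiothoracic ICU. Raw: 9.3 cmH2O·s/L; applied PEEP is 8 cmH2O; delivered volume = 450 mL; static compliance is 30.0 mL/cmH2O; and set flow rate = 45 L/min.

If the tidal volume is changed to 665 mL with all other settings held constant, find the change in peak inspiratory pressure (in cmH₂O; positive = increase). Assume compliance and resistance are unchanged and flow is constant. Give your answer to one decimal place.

7.2

PIP = Vt/C + R·V̇ + PEEP (constant-flow equation of motion).
Only the elastic term changes: ΔPIP = ΔVt / C = (665 − 450) / 30.0 = 7.167 cmH2O.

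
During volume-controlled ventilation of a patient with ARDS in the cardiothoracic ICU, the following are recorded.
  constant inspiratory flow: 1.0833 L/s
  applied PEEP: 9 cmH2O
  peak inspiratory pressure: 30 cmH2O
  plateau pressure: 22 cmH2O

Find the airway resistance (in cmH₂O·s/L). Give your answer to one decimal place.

7.4

Raw = (PIP − Pplat) / flow = (30 − 22) / 1.0833 = 8.0 / 1.0833 = 7.385 cmH2O·s/L.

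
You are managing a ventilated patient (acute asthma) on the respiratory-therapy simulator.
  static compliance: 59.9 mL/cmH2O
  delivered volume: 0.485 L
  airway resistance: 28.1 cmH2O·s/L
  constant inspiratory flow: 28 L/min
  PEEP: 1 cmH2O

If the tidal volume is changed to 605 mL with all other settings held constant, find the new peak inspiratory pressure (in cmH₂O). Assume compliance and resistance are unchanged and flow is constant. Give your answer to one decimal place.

Flow: 28 L/min ÷ 60 = 0.4667 L/s.
PIP = Vt/C + R·V̇ + PEEP (constant-flow equation of motion).
Only the elastic term changes: ΔPIP = ΔVt / C = (605 − 485) / 59.9 = 2.003 cmH2O.
Original PIP = 485/59.9 + 28.1×0.4667 + 1 = 22.211 cmH2O; new PIP = 22.211 + (2.003) = 24.214 cmH2O.

24.2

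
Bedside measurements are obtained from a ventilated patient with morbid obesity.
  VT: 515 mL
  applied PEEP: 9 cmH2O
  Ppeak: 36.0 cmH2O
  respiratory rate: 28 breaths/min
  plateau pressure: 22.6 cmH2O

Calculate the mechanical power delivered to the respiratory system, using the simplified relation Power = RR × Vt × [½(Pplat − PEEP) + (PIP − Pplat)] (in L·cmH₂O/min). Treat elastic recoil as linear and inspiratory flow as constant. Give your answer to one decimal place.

Per-breath work = Vt × [½(Pplat−PEEP) + (PIP−Pplat)] = 0.515 × [0.5×13.6 + 13.4] = 0.515 × 20.2 = 10.403 L·cmH2O.
Power = 28 × 10.403 = 291.28 L·cmH2O/min.

291.3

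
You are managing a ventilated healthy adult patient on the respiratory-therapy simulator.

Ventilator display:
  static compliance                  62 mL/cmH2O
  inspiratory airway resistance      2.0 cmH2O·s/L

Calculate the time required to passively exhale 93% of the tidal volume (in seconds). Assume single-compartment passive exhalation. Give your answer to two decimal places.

τ = R × C = 2.0 × 62 mL/cmH2O = 2.0 × 0.062 L/cmH2O = 0.124 s.
Exhaled fraction f = 1 − e^(−t/τ) → t = −τ·ln(1 − f) = −0.124·ln(0.07) = 0.3297 s.

0.33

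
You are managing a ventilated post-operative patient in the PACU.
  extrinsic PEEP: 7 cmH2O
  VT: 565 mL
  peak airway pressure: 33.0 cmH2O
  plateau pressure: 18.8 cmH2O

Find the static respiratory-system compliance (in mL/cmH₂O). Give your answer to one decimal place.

47.9

Cstat = Vt / (Pplat − PEEP) = 565 / (18.8 − 7) = 565 / 11.8 = 47.881 mL/cmH2O.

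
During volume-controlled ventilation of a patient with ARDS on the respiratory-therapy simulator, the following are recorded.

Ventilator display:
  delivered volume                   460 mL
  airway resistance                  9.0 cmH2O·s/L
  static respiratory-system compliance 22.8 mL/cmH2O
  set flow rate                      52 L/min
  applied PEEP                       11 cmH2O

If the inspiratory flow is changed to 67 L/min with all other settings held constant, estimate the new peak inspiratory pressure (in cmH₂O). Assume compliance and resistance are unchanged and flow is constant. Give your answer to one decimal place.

Flow: 52 L/min ÷ 60 = 0.8667 L/s.
New flow: 67 L/min ÷ 60 = 1.1167 L/s.
PIP = Vt/C + R·V̇ + PEEP (constant-flow equation of motion).
Only the resistive term changes: ΔPIP = R × ΔV̇ = 9.0 × (1.1167 − 0.8667) = 9.0 × 0.25 = 2.25 cmH2O.
Original PIP = 460/22.8 + 9.0×0.8667 + 11 = 38.976 cmH2O; new PIP = 38.976 + (2.25) = 41.226 cmH2O.

41.2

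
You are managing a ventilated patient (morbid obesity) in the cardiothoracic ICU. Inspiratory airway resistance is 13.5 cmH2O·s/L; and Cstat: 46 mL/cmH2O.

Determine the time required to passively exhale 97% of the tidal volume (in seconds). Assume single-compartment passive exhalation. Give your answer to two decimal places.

2.18

τ = R × C = 13.5 × 46 mL/cmH2O = 13.5 × 0.046 L/cmH2O = 0.621 s.
Exhaled fraction f = 1 − e^(−t/τ) → t = −τ·ln(1 − f) = −0.621·ln(0.03) = 2.178 s.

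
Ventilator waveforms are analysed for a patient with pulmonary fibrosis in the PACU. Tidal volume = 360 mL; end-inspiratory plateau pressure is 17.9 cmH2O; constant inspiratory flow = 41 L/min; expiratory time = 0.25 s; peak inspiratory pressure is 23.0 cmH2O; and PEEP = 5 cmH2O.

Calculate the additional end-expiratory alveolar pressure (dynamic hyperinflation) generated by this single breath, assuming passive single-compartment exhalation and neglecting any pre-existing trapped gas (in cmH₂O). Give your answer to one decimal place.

Flow: 41 L/min ÷ 60 = 0.6833 L/s.
R = (PIP − Pplat)/V̇ = (23.0 − 17.9) / 0.6833 = 5.1/0.6833 = 7.464 cmH2O·s/L.
C = Vt/(Pplat − PEEP) = 360.0 / (17.9 − 5) = 360.0/12.9 = 27.907 mL/cmH2O.
τ = R × C = 7.464 × 0.02791 L/cmH2O = 0.2083 s.
Fraction remaining = e^(−Te/τ) = e^(−0.25/0.2083) = 0.3011; trapped volume = 360.0 × 0.3011 = 108.4 mL.
Additional alveolar pressure from trapping ≈ V_trapped / C = 108.4 / 27.907 = 3.884 cmH2O.

3.9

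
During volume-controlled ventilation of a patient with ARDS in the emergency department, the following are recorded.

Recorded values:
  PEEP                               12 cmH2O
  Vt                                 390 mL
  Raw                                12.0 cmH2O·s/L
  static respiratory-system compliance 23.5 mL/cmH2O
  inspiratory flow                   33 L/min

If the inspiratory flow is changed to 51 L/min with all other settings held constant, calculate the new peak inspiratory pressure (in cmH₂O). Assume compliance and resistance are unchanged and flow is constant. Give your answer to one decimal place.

38.8

Flow: 33 L/min ÷ 60 = 0.55 L/s.
New flow: 51 L/min ÷ 60 = 0.85 L/s.
PIP = Vt/C + R·V̇ + PEEP (constant-flow equation of motion).
Only the resistive term changes: ΔPIP = R × ΔV̇ = 12.0 × (0.85 − 0.55) = 12.0 × 0.3 = 3.6 cmH2O.
Original PIP = 390/23.5 + 12.0×0.55 + 12 = 35.196 cmH2O; new PIP = 35.196 + (3.6) = 38.796 cmH2O.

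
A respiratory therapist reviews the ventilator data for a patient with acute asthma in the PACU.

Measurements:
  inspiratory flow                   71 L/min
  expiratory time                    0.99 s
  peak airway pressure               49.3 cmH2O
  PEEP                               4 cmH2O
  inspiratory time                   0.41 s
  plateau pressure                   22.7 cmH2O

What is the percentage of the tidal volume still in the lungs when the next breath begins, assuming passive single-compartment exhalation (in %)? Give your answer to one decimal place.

18.3

Flow: 71 L/min ÷ 60 = 1.1833 L/s.
Vt = flow × Ti = 1.1833 L/s × 0.41 s × 1000 mL/L = 485.15 mL.
R = (PIP − Pplat)/V̇ = (49.3 − 22.7) / 1.1833 = 26.6/1.1833 = 22.48 cmH2O·s/L.
C = Vt/(Pplat − PEEP) = 485.15 / (22.7 − 4) = 485.15/18.7 = 25.944 mL/cmH2O.
τ = R × C = 22.48 × 0.02594 L/cmH2O = 0.5831 s.
Fraction remaining at end-expiration = e^(−Te/τ) = e^(−0.99/0.5831) = 0.1831 → 18.31%.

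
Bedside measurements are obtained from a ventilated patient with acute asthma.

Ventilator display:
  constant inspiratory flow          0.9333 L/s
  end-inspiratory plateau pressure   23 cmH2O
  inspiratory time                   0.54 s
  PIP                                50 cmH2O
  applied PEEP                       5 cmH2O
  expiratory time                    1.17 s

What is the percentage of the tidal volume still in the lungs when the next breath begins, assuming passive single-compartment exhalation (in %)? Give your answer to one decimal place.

Vt = flow × Ti = 0.9333 L/s × 0.54 s × 1000 mL/L = 503.98 mL.
R = (PIP − Pplat)/V̇ = (50 − 23) / 0.9333 = 27.0/0.9333 = 28.93 cmH2O·s/L.
C = Vt/(Pplat − PEEP) = 503.98 / (23 − 5) = 503.98/18.0 = 27.999 mL/cmH2O.
τ = R × C = 28.93 × 0.028 L/cmH2O = 0.81 s.
Fraction remaining at end-expiration = e^(−Te/τ) = e^(−1.17/0.81) = 0.2359 → 23.59%.

23.6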